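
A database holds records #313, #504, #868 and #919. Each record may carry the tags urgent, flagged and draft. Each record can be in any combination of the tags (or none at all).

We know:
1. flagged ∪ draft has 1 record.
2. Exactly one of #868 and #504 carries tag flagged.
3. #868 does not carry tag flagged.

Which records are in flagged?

flagged = {#504}

From (3): #868 ∉ flagged.
(2) (exactly one): #504 ∈ flagged.
Suppose #313 ∈ flagged: no assignment then satisfies all the clues, so #313 ∉ flagged.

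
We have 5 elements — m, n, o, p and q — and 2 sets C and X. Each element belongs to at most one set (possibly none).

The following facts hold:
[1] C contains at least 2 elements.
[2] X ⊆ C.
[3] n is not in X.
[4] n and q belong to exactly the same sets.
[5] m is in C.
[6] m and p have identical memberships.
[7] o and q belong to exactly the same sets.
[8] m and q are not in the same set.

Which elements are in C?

C = {m, p}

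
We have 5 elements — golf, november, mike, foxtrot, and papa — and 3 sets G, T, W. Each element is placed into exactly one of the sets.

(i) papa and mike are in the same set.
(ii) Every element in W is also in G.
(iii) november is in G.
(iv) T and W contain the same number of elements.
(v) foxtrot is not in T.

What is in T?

T = {}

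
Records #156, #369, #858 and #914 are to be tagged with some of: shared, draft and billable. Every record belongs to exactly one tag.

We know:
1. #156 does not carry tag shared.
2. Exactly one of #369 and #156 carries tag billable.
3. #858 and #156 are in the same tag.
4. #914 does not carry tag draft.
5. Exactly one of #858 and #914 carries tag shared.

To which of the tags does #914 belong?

#914: shared

From (1): #156 ∉ shared.
From (4): #914 ∉ draft.
(3): #858 matches #156: #858 ∉ shared.
(5) (exactly one): #914 ∈ shared.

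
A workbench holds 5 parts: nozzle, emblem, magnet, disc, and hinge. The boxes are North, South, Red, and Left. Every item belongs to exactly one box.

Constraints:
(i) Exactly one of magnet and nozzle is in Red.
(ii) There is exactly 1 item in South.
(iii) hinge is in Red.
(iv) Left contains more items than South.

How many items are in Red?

2

From (iii): hinge ∈ Red.
Suppose nozzle ∈ North: no assignment then satisfies all the clues, so nozzle ∉ North.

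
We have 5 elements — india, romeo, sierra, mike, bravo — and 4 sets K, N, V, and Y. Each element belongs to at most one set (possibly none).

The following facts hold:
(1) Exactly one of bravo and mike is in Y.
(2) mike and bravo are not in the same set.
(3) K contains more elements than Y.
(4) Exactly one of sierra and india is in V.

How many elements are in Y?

1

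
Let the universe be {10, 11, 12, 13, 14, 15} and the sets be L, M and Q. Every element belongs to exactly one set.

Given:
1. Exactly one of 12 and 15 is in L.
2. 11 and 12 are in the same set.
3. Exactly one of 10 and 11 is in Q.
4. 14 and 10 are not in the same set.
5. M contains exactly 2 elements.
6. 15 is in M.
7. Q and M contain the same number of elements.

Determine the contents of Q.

Q = {10, 13}

From (6): 15 ∈ M.
(1) (exactly one): 12 ∈ L.
(2): 11 matches 12: 11 ∈ L.
(3) (exactly one): 10 ∈ Q.
(4): 14 ∉ Q.
Suppose 13 ∉ Q: no assignment then satisfies all the clues, so 13 ∈ Q.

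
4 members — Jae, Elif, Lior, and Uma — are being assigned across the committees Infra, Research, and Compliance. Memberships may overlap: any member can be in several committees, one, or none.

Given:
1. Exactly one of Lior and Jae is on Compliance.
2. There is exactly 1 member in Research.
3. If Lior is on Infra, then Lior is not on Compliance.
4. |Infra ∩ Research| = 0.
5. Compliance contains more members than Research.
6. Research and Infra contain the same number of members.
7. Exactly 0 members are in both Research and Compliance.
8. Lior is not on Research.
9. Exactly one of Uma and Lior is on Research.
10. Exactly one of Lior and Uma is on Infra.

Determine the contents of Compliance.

Compliance = {Elif, Jae}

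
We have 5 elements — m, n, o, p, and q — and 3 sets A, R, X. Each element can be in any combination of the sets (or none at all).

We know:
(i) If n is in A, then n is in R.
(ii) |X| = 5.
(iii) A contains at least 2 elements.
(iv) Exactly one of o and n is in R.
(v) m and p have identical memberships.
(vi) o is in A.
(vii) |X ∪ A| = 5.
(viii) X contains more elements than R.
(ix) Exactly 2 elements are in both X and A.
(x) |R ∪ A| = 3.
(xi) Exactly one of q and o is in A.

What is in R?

R = {n, q}

From (vi): o ∈ A.
(ii): only 5 candidates remain for X, so all are in.
(xi) (exactly one): q ∉ A.
Suppose m ∈ R: no assignment then satisfies all the clues, so m ∉ R.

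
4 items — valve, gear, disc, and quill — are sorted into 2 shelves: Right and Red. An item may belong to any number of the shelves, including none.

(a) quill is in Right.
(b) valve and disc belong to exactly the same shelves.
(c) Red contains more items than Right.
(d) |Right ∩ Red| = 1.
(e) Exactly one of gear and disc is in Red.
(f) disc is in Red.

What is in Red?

Red = {disc, quill, valve}

From (a): quill ∈ Right.
From (f): disc ∈ Red.
(b): valve matches disc: valve ∈ Red.
(e) (exactly one): gear ∉ Red.
Suppose quill ∉ Red: no assignment then satisfies all the clues, so quill ∈ Red.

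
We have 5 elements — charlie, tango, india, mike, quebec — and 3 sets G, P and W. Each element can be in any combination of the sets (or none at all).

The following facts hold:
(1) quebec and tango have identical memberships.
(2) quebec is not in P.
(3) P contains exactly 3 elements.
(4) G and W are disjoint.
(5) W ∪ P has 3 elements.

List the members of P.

P = {charlie, india, mike}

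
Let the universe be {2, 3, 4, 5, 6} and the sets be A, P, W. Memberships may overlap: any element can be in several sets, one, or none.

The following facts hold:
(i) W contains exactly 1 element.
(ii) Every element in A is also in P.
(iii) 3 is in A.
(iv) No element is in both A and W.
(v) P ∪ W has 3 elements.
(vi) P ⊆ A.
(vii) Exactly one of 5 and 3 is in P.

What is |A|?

2

From (iii): 3 ∈ A.
(ii) with 3 ∈ A: 3 ∈ P.
(iv) (disjoint): 3 ∉ W.
(vii) (exactly one): 5 ∉ P.
(ii) contrapositive: 5 ∉ A.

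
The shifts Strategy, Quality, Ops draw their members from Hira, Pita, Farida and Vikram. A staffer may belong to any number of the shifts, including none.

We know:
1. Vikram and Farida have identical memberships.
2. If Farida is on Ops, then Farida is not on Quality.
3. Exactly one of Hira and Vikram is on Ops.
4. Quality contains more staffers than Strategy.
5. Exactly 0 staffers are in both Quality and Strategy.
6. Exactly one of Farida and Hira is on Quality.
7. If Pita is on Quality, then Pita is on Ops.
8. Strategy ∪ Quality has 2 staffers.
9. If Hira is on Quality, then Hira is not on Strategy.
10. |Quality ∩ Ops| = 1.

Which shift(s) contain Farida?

Farida: Ops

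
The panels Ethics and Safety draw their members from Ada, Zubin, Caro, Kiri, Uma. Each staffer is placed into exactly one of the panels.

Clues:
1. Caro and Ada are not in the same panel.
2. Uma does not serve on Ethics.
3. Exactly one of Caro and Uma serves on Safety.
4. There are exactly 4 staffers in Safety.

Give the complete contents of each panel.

From (2): Uma ∉ Ethics.
Only one panel left: Uma ∈ Safety.
(3) (exactly one): Caro ∉ Safety.
(4): only 4 candidates remain for Safety, so all are in.
Only one panel left: Caro ∈ Ethics.

Ethics = {Caro}; Safety = {Ada, Kiri, Uma, Zubin}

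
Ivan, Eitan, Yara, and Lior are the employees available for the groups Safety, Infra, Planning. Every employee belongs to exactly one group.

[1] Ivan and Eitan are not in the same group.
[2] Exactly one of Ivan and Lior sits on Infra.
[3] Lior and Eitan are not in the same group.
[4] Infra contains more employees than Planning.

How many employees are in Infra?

2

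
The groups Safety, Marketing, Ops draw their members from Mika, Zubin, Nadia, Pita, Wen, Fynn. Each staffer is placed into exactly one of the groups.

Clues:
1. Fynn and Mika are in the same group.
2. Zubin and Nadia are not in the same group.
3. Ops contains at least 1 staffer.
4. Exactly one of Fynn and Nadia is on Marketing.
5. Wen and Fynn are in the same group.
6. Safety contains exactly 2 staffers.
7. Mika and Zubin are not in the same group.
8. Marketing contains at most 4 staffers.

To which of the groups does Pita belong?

Pita: Safety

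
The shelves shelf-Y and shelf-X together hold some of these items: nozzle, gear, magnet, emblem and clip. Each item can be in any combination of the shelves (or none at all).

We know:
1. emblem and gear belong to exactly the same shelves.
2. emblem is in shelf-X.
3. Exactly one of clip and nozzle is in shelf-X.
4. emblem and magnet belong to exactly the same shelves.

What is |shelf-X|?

4

From (2): emblem ∈ shelf-X.
(1): gear matches emblem: gear ∈ shelf-X.
(4): magnet matches emblem: magnet ∈ shelf-X.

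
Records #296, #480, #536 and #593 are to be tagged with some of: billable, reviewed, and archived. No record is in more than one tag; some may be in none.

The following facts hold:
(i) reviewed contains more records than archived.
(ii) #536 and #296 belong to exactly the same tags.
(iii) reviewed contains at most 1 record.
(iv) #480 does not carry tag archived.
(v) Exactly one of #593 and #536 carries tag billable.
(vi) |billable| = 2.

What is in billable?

billable = {#296, #536}

From (iv): #480 ∉ archived.
Suppose #296 ∉ billable: no assignment then satisfies all the clues, so #296 ∈ billable.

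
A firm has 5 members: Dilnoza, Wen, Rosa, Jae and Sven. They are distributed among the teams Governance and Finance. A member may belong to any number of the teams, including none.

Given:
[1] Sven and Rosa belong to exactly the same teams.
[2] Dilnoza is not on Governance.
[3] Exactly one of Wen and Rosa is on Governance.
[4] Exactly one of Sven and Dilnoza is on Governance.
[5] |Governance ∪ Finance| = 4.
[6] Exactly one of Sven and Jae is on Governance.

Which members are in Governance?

From (2): Dilnoza ∉ Governance.
(4) (exactly one): Sven ∈ Governance.
(6) (exactly one): Jae ∉ Governance.
(1): Rosa matches Sven: Rosa ∈ Governance.
(3) (exactly one): Wen ∉ Governance.

Governance = {Rosa, Sven}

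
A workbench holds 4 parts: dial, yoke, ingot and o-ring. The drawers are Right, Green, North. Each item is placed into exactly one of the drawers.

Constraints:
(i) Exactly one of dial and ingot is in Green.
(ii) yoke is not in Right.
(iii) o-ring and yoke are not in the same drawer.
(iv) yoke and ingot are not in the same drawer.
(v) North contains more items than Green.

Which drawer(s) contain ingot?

ingot: Green

From (ii): yoke ∉ Right.
Suppose ingot ∈ Right: no assignment then satisfies all the clues, so ingot ∉ Right.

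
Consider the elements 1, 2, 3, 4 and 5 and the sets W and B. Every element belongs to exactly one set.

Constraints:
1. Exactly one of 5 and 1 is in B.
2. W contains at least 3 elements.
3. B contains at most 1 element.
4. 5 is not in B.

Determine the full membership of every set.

W = {2, 3, 4, 5}; B = {1}

From (4): 5 ∉ B.
(1) (exactly one): 1 ∈ B.
(3): B already has 1, so the rest are out.
Only one set left: 2 ∈ W.
Only one set left: 3 ∈ W.
Only one set left: 4 ∈ W.
Only one set left: 5 ∈ W.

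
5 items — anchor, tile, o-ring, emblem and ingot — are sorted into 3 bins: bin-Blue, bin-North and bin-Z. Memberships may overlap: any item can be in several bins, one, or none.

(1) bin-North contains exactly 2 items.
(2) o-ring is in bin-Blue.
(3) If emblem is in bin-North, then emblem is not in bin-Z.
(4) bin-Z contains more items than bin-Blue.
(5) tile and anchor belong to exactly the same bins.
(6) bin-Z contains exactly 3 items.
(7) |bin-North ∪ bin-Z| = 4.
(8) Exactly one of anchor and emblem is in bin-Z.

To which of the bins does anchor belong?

anchor: bin-Z

From (2): o-ring ∈ bin-Blue.
Suppose anchor ∈ bin-Blue: no assignment then satisfies all the clues, so anchor ∉ bin-Blue.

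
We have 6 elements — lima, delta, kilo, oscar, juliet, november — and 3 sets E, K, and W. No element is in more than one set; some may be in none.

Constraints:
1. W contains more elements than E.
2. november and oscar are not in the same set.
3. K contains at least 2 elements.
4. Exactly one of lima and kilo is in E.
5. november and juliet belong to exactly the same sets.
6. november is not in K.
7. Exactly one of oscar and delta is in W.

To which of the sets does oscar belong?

oscar: K

From (6): november ∉ K.
(5): juliet matches november: juliet ∉ K.
Suppose oscar ∈ E: no assignment then satisfies all the clues, so oscar ∉ E.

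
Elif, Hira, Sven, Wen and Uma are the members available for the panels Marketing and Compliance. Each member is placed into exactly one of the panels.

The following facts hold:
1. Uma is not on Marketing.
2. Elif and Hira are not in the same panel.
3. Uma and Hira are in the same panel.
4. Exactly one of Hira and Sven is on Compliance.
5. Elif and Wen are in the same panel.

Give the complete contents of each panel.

From (1): Uma ∉ Marketing.
(3): Hira matches Uma: Hira ∉ Marketing.
Only one panel left: Hira ∈ Compliance.
Only one panel left: Uma ∈ Compliance.
(2): Elif ∉ Compliance.
(4) (exactly one): Sven ∉ Compliance.
(5): Wen matches Elif: Wen ∉ Compliance.
Only one panel left: Elif ∈ Marketing.
Only one panel left: Sven ∈ Marketing.
Only one panel left: Wen ∈ Marketing.

Marketing = {Elif, Sven, Wen}; Compliance = {Hira, Uma}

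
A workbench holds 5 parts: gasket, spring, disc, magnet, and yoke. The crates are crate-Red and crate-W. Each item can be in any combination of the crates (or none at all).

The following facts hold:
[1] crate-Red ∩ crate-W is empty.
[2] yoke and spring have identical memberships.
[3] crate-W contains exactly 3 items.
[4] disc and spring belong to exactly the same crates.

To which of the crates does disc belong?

disc: crate-W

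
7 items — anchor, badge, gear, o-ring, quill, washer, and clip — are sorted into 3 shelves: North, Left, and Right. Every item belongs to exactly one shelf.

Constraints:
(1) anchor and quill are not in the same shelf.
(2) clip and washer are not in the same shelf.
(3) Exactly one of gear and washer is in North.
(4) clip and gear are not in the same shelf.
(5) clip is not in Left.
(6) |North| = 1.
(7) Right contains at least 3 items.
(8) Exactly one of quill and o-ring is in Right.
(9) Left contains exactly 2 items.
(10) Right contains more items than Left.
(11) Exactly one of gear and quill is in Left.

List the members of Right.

Right = {anchor, badge, clip, o-ring}

From (5): clip ∉ Left.
Suppose anchor ∉ Right: no assignment then satisfies all the clues, so anchor ∈ Right.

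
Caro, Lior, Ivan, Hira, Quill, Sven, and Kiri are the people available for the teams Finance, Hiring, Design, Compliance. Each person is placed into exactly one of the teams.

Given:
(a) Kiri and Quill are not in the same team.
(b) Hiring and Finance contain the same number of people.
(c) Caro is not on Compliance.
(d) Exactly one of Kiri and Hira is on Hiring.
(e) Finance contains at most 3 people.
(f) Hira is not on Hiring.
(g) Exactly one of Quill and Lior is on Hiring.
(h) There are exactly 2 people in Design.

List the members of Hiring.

Hiring = {Kiri, Lior}

From (c): Caro ∉ Compliance.
From (f): Hira ∉ Hiring.
(d) (exactly one): Kiri ∈ Hiring.
(a): Quill ∉ Hiring.
(g) (exactly one): Lior ∈ Hiring.
Suppose Caro ∈ Hiring: no assignment then satisfies all the clues, so Caro ∉ Hiring.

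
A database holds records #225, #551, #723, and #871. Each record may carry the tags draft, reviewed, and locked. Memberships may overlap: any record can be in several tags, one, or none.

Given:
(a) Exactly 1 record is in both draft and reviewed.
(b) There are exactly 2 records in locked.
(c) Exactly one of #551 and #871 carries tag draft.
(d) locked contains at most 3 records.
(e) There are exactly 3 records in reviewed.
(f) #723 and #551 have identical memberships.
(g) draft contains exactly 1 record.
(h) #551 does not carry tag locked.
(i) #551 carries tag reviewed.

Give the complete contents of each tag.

draft = {#871}; reviewed = {#551, #723, #871}; locked = {#225, #871}

From (h): #551 ∉ locked.
From (i): #551 ∈ reviewed.
(f): #723 matches #551: #723 ∈ reviewed.
(f): #723 matches #551: #723 ∉ locked.
(b): only 2 candidates remain for locked, so all are in.
Suppose #225 ∈ draft: no assignment then satisfies all the clues, so #225 ∉ draft.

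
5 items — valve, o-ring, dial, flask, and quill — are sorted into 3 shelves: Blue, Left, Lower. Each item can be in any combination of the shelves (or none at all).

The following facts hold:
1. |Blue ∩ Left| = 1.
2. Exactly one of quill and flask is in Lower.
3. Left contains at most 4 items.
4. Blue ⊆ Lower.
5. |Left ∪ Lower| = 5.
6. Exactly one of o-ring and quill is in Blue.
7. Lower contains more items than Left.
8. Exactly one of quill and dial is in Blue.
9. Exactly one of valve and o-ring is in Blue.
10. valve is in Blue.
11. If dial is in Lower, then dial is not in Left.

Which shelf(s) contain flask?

flask: Left

From (10): valve ∈ Blue.
(4) with valve ∈ Blue: valve ∈ Lower.
(9) (exactly one): o-ring ∉ Blue.
(6) (exactly one): quill ∈ Blue.
(8) (exactly one): dial ∉ Blue.
(4) with quill ∈ Blue: quill ∈ Lower.
(2) (exactly one): flask ∉ Lower.
(4) contrapositive: flask ∉ Blue.
Suppose flask ∉ Left: no assignment then satisfies all the clues, so flask ∈ Left.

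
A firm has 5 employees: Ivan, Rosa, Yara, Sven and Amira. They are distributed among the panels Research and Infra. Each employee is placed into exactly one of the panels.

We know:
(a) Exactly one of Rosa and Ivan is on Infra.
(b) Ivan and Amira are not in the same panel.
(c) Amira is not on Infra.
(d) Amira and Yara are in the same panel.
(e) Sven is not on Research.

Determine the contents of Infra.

From (c): Amira ∉ Infra.
From (e): Sven ∉ Research.
(d): Yara matches Amira: Yara ∉ Infra.
Only one panel left: Yara ∈ Research.
Only one panel left: Sven ∈ Infra.
Only one panel left: Amira ∈ Research.
(b): Ivan ∉ Research.
Only one panel left: Ivan ∈ Infra.
(a) (exactly one): Rosa ∉ Infra.
Only one panel left: Rosa ∈ Research.

Infra = {Ivan, Sven}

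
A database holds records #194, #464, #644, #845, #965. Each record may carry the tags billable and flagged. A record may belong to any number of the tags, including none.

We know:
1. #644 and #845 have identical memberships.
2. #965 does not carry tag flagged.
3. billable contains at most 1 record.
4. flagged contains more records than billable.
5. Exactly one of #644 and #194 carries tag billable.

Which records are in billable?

billable = {#194}

From (2): #965 ∉ flagged.
Suppose #194 ∉ billable: no assignment then satisfies all the clues, so #194 ∈ billable.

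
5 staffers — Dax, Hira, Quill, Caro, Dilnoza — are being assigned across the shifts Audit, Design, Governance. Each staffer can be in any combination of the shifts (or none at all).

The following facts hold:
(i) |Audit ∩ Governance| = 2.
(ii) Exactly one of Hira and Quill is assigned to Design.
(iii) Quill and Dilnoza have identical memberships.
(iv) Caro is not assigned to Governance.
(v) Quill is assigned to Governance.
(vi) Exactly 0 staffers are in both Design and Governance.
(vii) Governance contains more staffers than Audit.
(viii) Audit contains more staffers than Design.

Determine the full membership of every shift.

Audit = {Dilnoza, Quill}; Design = {Hira}; Governance = {Dax, Dilnoza, Quill}

From (iv): Caro ∉ Governance.
From (v): Quill ∈ Governance.
(iii): Dilnoza matches Quill: Dilnoza ∈ Governance.
Suppose Dax ∈ Audit: no assignment then satisfies all the clues, so Dax ∉ Audit.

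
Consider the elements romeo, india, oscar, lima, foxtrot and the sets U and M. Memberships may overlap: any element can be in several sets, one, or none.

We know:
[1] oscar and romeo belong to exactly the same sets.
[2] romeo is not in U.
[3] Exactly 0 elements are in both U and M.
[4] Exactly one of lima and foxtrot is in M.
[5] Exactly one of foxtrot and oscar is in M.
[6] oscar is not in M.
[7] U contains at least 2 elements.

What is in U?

U = {india, lima}

From (2): romeo ∉ U.
From (6): oscar ∉ M.
(1): oscar matches romeo: oscar ∉ U.
(1): romeo matches oscar: romeo ∉ M.
(5) (exactly one): foxtrot ∈ M.
(4) (exactly one): lima ∉ M.
Suppose india ∉ U: no assignment then satisfies all the clues, so india ∈ U.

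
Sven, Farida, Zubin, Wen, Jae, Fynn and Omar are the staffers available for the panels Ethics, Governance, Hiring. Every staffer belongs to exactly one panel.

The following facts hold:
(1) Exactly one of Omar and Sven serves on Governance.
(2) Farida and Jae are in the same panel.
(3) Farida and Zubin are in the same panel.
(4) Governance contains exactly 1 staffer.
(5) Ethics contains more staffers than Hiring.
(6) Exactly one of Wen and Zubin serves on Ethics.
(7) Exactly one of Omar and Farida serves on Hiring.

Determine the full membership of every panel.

Ethics = {Farida, Fynn, Jae, Zubin}; Governance = {Sven}; Hiring = {Omar, Wen}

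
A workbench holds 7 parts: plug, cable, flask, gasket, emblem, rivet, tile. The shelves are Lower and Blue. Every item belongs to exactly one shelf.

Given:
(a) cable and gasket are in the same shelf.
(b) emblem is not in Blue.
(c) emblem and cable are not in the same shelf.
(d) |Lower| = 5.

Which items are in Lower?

Lower = {emblem, flask, plug, rivet, tile}

From (b): emblem ∉ Blue.
Only one shelf left: emblem ∈ Lower.
(c): cable ∉ Lower.
Only one shelf left: cable ∈ Blue.
(a): gasket matches cable: gasket ∉ Lower.
(a): gasket matches cable: gasket ∈ Blue.
(d): only 5 candidates remain for Lower, so all are in.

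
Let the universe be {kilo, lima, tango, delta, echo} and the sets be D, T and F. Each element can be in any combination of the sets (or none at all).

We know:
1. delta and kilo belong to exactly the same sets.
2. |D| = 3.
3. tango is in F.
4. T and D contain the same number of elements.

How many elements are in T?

3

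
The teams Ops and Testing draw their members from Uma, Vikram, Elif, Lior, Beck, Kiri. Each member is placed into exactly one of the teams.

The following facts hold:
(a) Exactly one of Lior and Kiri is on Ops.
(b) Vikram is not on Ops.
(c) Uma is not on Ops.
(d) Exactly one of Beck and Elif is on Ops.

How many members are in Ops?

2

From (b): Vikram ∉ Ops.
From (c): Uma ∉ Ops.
Only one team left: Uma ∈ Testing.
Only one team left: Vikram ∈ Testing.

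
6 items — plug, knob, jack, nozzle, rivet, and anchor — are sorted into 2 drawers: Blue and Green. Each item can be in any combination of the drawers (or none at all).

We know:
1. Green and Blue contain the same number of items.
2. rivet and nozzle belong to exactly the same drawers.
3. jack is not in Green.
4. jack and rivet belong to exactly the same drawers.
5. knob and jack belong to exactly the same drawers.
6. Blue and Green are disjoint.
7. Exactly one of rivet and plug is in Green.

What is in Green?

From (3): jack ∉ Green.
(4): rivet matches jack: rivet ∉ Green.
(5): knob matches jack: knob ∉ Green.
(7) (exactly one): plug ∈ Green.
(2): nozzle matches rivet: nozzle ∉ Green.
(6) (disjoint): plug ∉ Blue.
Suppose anchor ∈ Green: no assignment then satisfies all the clues, so anchor ∉ Green.

Green = {plug}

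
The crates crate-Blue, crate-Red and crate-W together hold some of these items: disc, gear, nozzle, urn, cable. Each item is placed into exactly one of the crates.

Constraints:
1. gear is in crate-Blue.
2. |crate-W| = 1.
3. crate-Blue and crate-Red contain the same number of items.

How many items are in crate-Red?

2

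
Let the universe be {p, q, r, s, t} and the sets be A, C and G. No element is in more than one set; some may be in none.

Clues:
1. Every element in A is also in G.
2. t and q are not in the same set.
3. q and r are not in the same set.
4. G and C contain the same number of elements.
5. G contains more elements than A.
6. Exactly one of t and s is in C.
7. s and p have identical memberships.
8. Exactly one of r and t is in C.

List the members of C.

C = {t}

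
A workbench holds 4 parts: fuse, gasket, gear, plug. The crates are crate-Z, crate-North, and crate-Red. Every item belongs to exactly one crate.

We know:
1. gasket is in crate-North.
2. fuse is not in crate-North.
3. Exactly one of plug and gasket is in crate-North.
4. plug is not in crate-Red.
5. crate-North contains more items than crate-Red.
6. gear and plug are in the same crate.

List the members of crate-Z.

crate-Z = {fuse, gear, plug}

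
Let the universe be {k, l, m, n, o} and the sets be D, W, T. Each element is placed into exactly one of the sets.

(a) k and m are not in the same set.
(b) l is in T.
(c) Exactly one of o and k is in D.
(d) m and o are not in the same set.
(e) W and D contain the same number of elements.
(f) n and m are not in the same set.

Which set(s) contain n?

n: T

From (b): l ∈ T.
Suppose n ∈ D: no assignment then satisfies all the clues, so n ∉ D.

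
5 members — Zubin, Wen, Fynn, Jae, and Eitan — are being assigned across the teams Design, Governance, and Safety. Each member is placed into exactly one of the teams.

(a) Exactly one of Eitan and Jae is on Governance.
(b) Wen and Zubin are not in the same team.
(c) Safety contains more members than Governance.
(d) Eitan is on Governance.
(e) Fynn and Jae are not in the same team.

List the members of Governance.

Governance = {Eitan}

From (d): Eitan ∈ Governance.
(a) (exactly one): Jae ∉ Governance.
Suppose Zubin ∈ Governance: no assignment then satisfies all the clues, so Zubin ∉ Governance.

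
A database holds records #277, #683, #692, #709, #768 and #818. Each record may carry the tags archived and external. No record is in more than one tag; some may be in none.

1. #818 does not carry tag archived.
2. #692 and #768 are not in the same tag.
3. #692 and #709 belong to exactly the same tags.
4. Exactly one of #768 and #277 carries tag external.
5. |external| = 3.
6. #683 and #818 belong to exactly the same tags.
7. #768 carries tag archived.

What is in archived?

archived = {#768}

From (1): #818 ∉ archived.
From (7): #768 ∈ archived.
(2): #692 ∉ archived.
(3): #709 matches #692: #709 ∉ archived.
(4) (exactly one): #277 ∈ external.
(6): #683 matches #818: #683 ∉ archived.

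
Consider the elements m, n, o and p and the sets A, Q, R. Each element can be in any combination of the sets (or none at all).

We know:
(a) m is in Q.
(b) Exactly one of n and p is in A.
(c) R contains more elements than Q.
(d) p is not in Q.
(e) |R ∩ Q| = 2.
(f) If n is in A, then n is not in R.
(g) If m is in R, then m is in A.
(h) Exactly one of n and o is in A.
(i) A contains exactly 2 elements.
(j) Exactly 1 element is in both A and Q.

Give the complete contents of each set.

A = {m, n}; Q = {m, o}; R = {m, o, p}

From (a): m ∈ Q.
From (d): p ∉ Q.
Suppose m ∉ A: no assignment then satisfies all the clues, so m ∈ A.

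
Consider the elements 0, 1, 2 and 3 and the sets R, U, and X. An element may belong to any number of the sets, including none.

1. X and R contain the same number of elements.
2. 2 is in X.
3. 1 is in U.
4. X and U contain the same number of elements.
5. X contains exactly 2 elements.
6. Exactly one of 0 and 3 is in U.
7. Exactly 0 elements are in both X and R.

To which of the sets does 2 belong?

2: X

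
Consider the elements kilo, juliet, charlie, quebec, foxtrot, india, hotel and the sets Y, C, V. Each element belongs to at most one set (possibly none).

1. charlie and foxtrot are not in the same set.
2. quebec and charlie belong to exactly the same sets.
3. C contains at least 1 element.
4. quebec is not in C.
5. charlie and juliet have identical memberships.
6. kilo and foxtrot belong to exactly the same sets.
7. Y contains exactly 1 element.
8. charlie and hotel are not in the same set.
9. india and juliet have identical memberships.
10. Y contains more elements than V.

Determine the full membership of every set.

Y = {hotel}; C = {foxtrot, kilo}; V = {}

From (4): quebec ∉ C.
(2): charlie matches quebec: charlie ∉ C.
(5): juliet matches charlie: juliet ∉ C.
(9): india matches juliet: india ∉ C.
Suppose kilo ∈ Y: no assignment then satisfies all the clues, so kilo ∉ Y.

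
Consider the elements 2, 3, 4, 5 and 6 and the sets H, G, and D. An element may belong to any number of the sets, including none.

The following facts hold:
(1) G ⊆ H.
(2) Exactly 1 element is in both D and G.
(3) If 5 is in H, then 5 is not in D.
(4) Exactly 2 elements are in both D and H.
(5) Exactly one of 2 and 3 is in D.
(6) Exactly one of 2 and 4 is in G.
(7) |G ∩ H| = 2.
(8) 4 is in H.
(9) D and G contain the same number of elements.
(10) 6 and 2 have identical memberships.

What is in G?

G = {4, 5}

From (8): 4 ∈ H.
Suppose 2 ∈ G: no assignment then satisfies all the clues, so 2 ∉ G.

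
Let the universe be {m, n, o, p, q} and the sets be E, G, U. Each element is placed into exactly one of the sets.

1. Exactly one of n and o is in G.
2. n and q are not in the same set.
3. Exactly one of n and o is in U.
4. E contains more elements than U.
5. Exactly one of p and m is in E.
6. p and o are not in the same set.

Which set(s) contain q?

q: E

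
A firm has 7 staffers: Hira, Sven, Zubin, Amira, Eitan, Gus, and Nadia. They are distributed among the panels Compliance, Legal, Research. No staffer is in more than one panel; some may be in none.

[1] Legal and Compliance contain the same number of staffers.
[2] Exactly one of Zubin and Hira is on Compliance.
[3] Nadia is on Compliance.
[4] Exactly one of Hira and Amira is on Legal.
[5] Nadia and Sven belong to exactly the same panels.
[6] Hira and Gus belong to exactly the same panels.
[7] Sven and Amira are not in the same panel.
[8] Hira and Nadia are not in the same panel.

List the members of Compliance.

From (3): Nadia ∈ Compliance.
(5): Sven matches Nadia: Sven ∈ Compliance.
(7): Amira ∉ Compliance.
(8): Hira ∉ Compliance.
(2) (exactly one): Zubin ∈ Compliance.
(6): Gus matches Hira: Gus ∉ Compliance.
Suppose Eitan ∈ Compliance: no assignment then satisfies all the clues, so Eitan ∉ Compliance.

Compliance = {Nadia, Sven, Zubin}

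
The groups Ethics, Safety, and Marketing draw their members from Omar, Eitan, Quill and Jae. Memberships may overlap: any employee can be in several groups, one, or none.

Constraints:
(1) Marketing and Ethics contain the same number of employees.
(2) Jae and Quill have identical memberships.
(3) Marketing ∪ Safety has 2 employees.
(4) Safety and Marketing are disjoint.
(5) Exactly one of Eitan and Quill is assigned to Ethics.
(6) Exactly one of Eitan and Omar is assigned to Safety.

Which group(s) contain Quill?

Quill: none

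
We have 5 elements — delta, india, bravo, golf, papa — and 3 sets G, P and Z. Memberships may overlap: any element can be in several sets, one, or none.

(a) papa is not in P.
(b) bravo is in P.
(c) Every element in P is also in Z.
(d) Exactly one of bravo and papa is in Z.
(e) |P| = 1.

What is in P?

From (a): papa ∉ P.
From (b): bravo ∈ P.
(c) with bravo ∈ P: bravo ∈ Z.
(d) (exactly one): papa ∉ Z.
(e): P already has 1, so the rest are out.

P = {bravo}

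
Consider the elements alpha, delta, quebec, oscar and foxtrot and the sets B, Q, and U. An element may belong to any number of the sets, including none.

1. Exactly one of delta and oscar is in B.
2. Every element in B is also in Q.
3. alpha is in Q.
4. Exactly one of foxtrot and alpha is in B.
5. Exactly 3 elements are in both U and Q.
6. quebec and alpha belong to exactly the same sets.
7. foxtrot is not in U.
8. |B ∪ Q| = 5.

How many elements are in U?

3

From (3): alpha ∈ Q.
From (7): foxtrot ∉ U.
(6): quebec matches alpha: quebec ∈ Q.
Suppose alpha ∉ U: no assignment then satisfies all the clues, so alpha ∈ U.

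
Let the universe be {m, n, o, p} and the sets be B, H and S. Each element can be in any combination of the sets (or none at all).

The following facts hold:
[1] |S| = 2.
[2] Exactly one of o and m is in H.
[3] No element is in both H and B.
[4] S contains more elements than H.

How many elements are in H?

1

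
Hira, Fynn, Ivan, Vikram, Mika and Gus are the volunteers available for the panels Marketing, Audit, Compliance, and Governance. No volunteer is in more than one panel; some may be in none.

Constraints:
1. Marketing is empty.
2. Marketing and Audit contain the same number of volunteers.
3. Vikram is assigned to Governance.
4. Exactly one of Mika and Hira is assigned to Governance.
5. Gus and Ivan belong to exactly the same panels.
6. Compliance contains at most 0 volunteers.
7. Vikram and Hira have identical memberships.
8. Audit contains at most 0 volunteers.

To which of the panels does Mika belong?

Mika: none

From (3): Vikram ∈ Governance.
(1): Marketing already has 0, so the rest are out.
(6): Compliance already has 0, so the rest are out.
(7): Hira matches Vikram: Hira ∉ Audit.
(7): Hira matches Vikram: Hira ∈ Governance.
(8): Audit already has 0, so the rest are out.
(4) (exactly one): Mika ∉ Governance.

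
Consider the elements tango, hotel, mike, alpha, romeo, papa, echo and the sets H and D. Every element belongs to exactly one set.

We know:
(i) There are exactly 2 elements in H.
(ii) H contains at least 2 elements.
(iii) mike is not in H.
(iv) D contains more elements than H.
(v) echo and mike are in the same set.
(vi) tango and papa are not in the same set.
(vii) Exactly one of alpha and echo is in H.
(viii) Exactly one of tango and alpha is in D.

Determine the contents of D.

D = {echo, hotel, mike, romeo, tango}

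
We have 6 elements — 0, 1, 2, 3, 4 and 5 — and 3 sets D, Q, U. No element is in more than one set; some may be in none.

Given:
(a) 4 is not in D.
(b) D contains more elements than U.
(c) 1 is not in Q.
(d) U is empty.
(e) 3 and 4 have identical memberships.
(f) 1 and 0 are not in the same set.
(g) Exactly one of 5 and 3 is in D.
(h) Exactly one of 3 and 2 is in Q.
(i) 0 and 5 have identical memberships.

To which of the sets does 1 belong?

From (a): 4 ∉ D.
From (c): 1 ∉ Q.
(d): U already has 0, so the rest are out.
(e): 3 matches 4: 3 ∉ D.
(g) (exactly one): 5 ∈ D.
(i): 0 matches 5: 0 ∈ D.
(f): 1 ∉ D.

1: none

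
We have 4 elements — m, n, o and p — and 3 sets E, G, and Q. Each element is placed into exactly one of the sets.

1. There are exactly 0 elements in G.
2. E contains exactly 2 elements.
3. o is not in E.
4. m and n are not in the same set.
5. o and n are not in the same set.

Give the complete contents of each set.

From (3): o ∉ E.
(1): G already has 0, so the rest are out.
Only one set left: o ∈ Q.
(5): n ∉ Q.
Only one set left: n ∈ E.
(4): m ∉ E.
Only one set left: m ∈ Q.
(2): only 2 candidates remain for E, so all are in.

E = {n, p}; G = {}; Q = {m, o}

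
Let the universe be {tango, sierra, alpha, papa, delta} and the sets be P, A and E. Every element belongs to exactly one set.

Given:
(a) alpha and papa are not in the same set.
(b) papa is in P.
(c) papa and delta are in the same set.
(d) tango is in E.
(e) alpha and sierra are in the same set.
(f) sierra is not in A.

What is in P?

From (b): papa ∈ P.
From (d): tango ∈ E.
From (f): sierra ∉ A.
(a): alpha ∉ P.
(c): delta matches papa: delta ∈ P.
(e): sierra matches alpha: sierra ∉ P.
(e): alpha matches sierra: alpha ∉ A.
Only one set left: sierra ∈ E.
Only one set left: alpha ∈ E.

P = {delta, papa}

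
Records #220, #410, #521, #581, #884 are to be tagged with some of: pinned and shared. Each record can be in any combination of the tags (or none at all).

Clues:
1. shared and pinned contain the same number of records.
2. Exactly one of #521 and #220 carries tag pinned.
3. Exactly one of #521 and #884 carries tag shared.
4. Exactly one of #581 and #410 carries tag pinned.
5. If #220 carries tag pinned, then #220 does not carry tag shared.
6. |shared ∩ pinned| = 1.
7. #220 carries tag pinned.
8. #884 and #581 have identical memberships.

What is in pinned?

From (7): #220 ∈ pinned.
(2) (exactly one): #521 ∉ pinned.
(5): #220 ∉ shared.
Suppose #410 ∉ pinned: no assignment then satisfies all the clues, so #410 ∈ pinned.

pinned = {#220, #410}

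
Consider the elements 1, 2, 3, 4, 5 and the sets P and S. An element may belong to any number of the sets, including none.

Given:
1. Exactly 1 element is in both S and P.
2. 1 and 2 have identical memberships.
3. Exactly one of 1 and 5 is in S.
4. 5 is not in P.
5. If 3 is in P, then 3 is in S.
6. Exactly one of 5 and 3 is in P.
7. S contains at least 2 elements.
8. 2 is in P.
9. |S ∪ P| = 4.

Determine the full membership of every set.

P = {1, 2, 3}; S = {3, 5}

From (4): 5 ∉ P.
From (8): 2 ∈ P.
(2): 1 matches 2: 1 ∈ P.
(6) (exactly one): 3 ∈ P.
(5): 3 ∈ S.
Suppose 1 ∈ S: no assignment then satisfies all the clues, so 1 ∉ S.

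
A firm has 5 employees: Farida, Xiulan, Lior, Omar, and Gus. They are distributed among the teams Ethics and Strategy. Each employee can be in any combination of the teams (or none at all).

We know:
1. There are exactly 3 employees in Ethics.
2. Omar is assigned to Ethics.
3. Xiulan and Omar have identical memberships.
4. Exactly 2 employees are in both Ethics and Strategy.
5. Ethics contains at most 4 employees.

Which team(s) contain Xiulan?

Xiulan: Ethics, Strategy

From (2): Omar ∈ Ethics.
(3): Xiulan matches Omar: Xiulan ∈ Ethics.
Suppose Xiulan ∉ Strategy: no assignment then satisfies all the clues, so Xiulan ∈ Strategy.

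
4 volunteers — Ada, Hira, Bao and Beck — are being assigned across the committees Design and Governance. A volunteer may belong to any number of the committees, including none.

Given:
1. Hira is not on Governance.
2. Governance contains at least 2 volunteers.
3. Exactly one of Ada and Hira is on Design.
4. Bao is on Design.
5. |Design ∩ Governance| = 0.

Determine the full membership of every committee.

Design = {Bao, Hira}; Governance = {Ada, Beck}

From (1): Hira ∉ Governance.
From (4): Bao ∈ Design.
Suppose Ada ∈ Design: no assignment then satisfies all the clues, so Ada ∉ Design.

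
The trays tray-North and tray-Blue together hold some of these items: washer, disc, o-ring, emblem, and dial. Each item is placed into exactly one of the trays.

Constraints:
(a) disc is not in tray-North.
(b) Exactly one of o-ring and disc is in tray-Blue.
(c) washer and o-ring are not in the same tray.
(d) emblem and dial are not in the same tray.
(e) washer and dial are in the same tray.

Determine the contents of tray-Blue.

tray-Blue = {dial, disc, washer}

From (a): disc ∉ tray-North.
Only one tray left: disc ∈ tray-Blue.
(b) (exactly one): o-ring ∉ tray-Blue.
Only one tray left: o-ring ∈ tray-North.
(c): washer ∉ tray-North.
(e): dial matches washer: dial ∉ tray-North.
Only one tray left: washer ∈ tray-Blue.
Only one tray left: dial ∈ tray-Blue.
(d): emblem ∉ tray-Blue.
Only one tray left: emblem ∈ tray-North.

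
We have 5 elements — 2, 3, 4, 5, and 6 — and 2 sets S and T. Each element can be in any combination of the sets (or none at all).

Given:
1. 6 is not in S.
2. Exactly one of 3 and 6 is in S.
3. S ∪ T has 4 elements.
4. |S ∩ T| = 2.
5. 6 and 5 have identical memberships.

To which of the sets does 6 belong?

6: T

From (1): 6 ∉ S.
(2) (exactly one): 3 ∈ S.
(5): 5 matches 6: 5 ∉ S.
Suppose 6 ∉ T: no assignment then satisfies all the clues, so 6 ∈ T.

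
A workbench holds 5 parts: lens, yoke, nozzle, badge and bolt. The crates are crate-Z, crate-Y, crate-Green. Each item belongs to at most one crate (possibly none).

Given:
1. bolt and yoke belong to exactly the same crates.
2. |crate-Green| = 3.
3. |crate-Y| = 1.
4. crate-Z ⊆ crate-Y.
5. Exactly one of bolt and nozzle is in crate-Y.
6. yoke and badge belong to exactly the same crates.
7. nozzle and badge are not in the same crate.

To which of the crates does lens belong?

lens: none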